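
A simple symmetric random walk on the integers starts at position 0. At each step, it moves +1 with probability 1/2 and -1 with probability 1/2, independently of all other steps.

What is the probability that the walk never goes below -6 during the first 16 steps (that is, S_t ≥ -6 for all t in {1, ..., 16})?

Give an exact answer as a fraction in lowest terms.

Answer: 30251/32768

Derivation:
Let f(t,s) = #length-t paths at position s with S_1..S_t all ≥ -6.
f(t,s) = f(t-1,s-1) + f(t-1,s+1) for s ≥ -6; f(t,s) = 0 for s < -6.
t=0: f(0,0)=1
t=1: f(1,-1)=1 f(1,1)=1
t=2: f(2,-2)=1 f(2,0)=2 f(2,2)=1
t=3: f(3,-3)=1 f(3,-1)=3 f(3,1)=3 f(3,3)=1
t=4: f(4,-4)=1 f(4,-2)=4 f(4,0)=6 f(4,2)=4 f(4,4)=1
t=5: f(5,-5)=1 f(5,-3)=5 f(5,-1)=10 f(5,1)=10 f(5,3)=5 f(5,5)=1
t=6: f(6,-6)=1 f(6,-4)=6 f(6,-2)=15 f(6,0)=20 f(6,2)=15 f(6,4)=6 f(6,6)=1
t=7: f(7,-5)=7 f(7,-3)=21 f(7,-1)=35 f(7,1)=35 f(7,3)=21 f(7,5)=7 f(7,7)=1
t=8: f(8,-6)=7 f(8,-4)=28 f(8,-2)=56 f(8,0)=70 f(8,2)=56 f(8,4)=28 f(8,6)=8 f(8,8)=1
t=9: f(9,-5)=35 f(9,-3)=84 f(9,-1)=126 f(9,1)=126 f(9,3)=84 f(9,5)=36 f(9,7)=9 f(9,9)=1
t=10: f(10,-6)=35 f(10,-4)=119 f(10,-2)=210 f(10,0)=252 f(10,2)=210 f(10,4)=120 f(10,6)=45 f(10,8)=10 f(10,10)=1
t=11: f(11,-5)=154 f(11,-3)=329 f(11,-1)=462 f(11,1)=462 f(11,3)=330 f(11,5)=165 f(11,7)=55 f(11,9)=11 f(11,11)=1
t=12: f(12,-6)=154 f(12,-4)=483 f(12,-2)=791 f(12,0)=924 f(12,2)=792 f(12,4)=495 f(12,6)=220 f(12,8)=66 f(12,10)=12 f(12,12)=1
t=13: f(13,-5)=637 f(13,-3)=1274 f(13,-1)=1715 f(13,1)=1716 f(13,3)=1287 f(13,5)=715 f(13,7)=286 f(13,9)=78 f(13,11)=13 f(13,13)=1
t=14: f(14,-6)=637 f(14,-4)=1911 f(14,-2)=2989 f(14,0)=3431 f(14,2)=3003 f(14,4)=2002 f(14,6)=1001 f(14,8)=364 f(14,10)=91 f(14,12)=14 f(14,14)=1
t=15: f(15,-5)=2548 f(15,-3)=4900 f(15,-1)=6420 f(15,1)=6434 f(15,3)=5005 f(15,5)=3003 f(15,7)=1365 f(15,9)=455 f(15,11)=105 f(15,13)=15 f(15,15)=1
t=16: f(16,-6)=2548 f(16,-4)=7448 f(16,-2)=11320 f(16,0)=12854 f(16,2)=11439 f(16,4)=8008 f(16,6)=4368 f(16,8)=1820 f(16,10)=560 f(16,12)=120 f(16,14)=16 f(16,16)=1
Σ_s f(16,s) = 60502
P = 60502/65536 = 30251/32768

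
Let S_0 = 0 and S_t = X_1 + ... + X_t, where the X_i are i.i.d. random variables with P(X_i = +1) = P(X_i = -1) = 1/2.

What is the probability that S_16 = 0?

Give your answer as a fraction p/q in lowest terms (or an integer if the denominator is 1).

Answer: 6435/32768

Derivation:
To return to 0 after 16 steps: need exactly 8 steps of +1 and 8 of -1.
Favorable paths: C(16,8) = 12870
Total paths: 2^16 = 65536
P = 12870/65536 = 6435/32768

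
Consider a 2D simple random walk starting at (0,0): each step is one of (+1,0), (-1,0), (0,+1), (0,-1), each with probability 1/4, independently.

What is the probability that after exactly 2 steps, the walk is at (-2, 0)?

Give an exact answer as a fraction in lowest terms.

Let h be the number of horizontal steps (so 2-h are vertical). To end at (-2,0) need (h-2)/2 right-steps and ((2-h)+0)/2 up-steps.
Sum over h with 2 ≤ h ≤ 2, h ≡ 0 (mod 2), 2-h ≡ 0 (mod 2):
h=2: C(2,2)·C(2,0)·C(0,0) = 1·1·1 = 1
Total favorable: 1
Total paths: 4^2 = 16
P = 1/16 = 1/16

Answer: 1/16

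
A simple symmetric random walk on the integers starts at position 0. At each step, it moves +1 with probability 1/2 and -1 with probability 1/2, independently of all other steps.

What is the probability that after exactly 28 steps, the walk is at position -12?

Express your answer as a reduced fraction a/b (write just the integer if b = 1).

To reach position -12 after 28 steps: need 8 steps of +1 and 20 of -1.
Favorable paths: C(28,8) = 3108105
Total paths: 2^28 = 268435456
P = 3108105/268435456 = 3108105/268435456

Answer: 3108105/268435456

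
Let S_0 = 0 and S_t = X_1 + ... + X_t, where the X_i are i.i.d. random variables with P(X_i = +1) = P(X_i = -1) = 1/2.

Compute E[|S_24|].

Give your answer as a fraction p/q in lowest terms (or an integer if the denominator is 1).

S_24 takes values m ≡ 0 (mod 2) with |m| ≤ 24; P(S_24=m) = C(24,(24+m)/2)/2^24.
Total paths: 2^24 = 16777216
Distribution: P(S=-24)=1/16777216, P(S=-22)=24/16777216, P(S=-20)=276/16777216, P(S=-18)=2024/16777216, P(S=-16)=10626/16777216, P(S=-14)=42504/16777216, P(S=-12)=134596/16777216, P(S=-10)=346104/16777216, P(S=-8)=735471/16777216, P(S=-6)=1307504/16777216, P(S=-4)=1961256/16777216, P(S=-2)=2496144/16777216, P(S=0)=2704156/16777216, P(S=2)=2496144/16777216, P(S=4)=1961256/16777216, P(S=6)=1307504/16777216, P(S=8)=735471/16777216, P(S=10)=346104/16777216, P(S=12)=134596/16777216, P(S=14)=42504/16777216, P(S=16)=10626/16777216, P(S=18)=2024/16777216, P(S=20)=276/16777216, P(S=22)=24/16777216, P(S=24)=1/16777216
E[|S_24|] = Σ_m |m|·P(S_24=m) = 64899744/16777216 = 2028117/524288

Answer: 2028117/524288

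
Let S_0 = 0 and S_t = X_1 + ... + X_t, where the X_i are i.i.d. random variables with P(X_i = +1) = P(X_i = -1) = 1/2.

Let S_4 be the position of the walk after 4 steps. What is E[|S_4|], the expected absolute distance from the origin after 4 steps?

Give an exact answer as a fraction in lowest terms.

Answer: 3/2

Derivation:
S_4 takes values m ≡ 0 (mod 2) with |m| ≤ 4; P(S_4=m) = C(4,(4+m)/2)/2^4.
Total paths: 2^4 = 16
Distribution: P(S=-4)=1/16, P(S=-2)=4/16, P(S=0)=6/16, P(S=2)=4/16, P(S=4)=1/16
E[|S_4|] = Σ_m |m|·P(S_4=m) = 24/16 = 3/2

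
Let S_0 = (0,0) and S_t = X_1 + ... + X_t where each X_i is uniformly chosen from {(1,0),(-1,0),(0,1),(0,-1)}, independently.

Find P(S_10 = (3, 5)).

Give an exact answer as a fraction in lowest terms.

Answer: 525/262144

Derivation:
Let h be the number of horizontal steps (so 10-h are vertical). To end at (3,5) need (h+3)/2 right-steps and ((10-h)+5)/2 up-steps.
Sum over h with 3 ≤ h ≤ 5, h ≡ 1 (mod 2), 10-h ≡ 1 (mod 2):
h=3: C(10,3)·C(3,3)·C(7,6) = 120·1·7 = 840
h=5: C(10,5)·C(5,4)·C(5,5) = 252·5·1 = 1260
Total favorable: 2100
Total paths: 4^10 = 1048576
P = 2100/1048576 = 525/262144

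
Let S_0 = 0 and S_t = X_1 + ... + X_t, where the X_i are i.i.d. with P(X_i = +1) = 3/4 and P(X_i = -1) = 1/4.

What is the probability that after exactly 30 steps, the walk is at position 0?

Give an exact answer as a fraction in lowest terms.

To be at 0 after 30 steps: need exactly 15 steps of +1 and 15 of -1.
Number of such sequences: C(30,15) = 155117520
Each has probability (3/4)^15 · (1/4)^15 = 14348907/1152921504606846976
P = 155117520 · 14348907/1152921504606846976 = 139110429284415/72057594037927936

Answer: 139110429284415/72057594037927936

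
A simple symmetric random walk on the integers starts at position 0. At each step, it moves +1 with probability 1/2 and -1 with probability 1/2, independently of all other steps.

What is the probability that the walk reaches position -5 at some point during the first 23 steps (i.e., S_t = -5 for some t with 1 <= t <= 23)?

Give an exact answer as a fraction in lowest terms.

Count via complement. Let g(t,s) = #length-t paths at position s with S_1..S_t all ≠ -5.
g(t,s) = g(t-1,s-1) + g(t-1,s+1) for s ≠ -5; g(t,-5) = 0.
t=0: g(0,0)=1
t=1: g(1,-1)=1 g(1,1)=1
t=2: g(2,-2)=1 g(2,0)=2 g(2,2)=1
t=3: g(3,-3)=1 g(3,-1)=3 g(3,1)=3 g(3,3)=1
t=4: g(4,-4)=1 g(4,-2)=4 g(4,0)=6 g(4,2)=4 g(4,4)=1
t=5: g(5,-3)=5 g(5,-1)=10 g(5,1)=10 g(5,3)=5 g(5,5)=1
t=6: g(6,-4)=5 g(6,-2)=15 g(6,0)=20 g(6,2)=15 g(6,4)=6 g(6,6)=1
t=7: g(7,-3)=20 g(7,-1)=35 g(7,1)=35 g(7,3)=21 g(7,5)=7 g(7,7)=1
t=8: g(8,-4)=20 g(8,-2)=55 g(8,0)=70 g(8,2)=56 g(8,4)=28 g(8,6)=8 g(8,8)=1
t=9: g(9,-3)=75 g(9,-1)=125 g(9,1)=126 g(9,3)=84 g(9,5)=36 g(9,7)=9 g(9,9)=1
t=10: g(10,-4)=75 g(10,-2)=200 g(10,0)=251 g(10,2)=210 g(10,4)=120 g(10,6)=45 g(10,8)=10 g(10,10)=1
t=11: g(11,-3)=275 g(11,-1)=451 g(11,1)=461 g(11,3)=330 g(11,5)=165 g(11,7)=55 g(11,9)=11 g(11,11)=1
t=12: g(12,-4)=275 g(12,-2)=726 g(12,0)=912 g(12,2)=791 g(12,4)=495 g(12,6)=220 g(12,8)=66 g(12,10)=12 g(12,12)=1
t=13: g(13,-3)=1001 g(13,-1)=1638 g(13,1)=1703 g(13,3)=1286 g(13,5)=715 g(13,7)=286 g(13,9)=78 g(13,11)=13 g(13,13)=1
t=14: g(14,-4)=1001 g(14,-2)=2639 g(14,0)=3341 g(14,2)=2989 g(14,4)=2001 g(14,6)=1001 g(14,8)=364 g(14,10)=91 g(14,12)=14 g(14,14)=1
t=15: g(15,-3)=3640 g(15,-1)=5980 g(15,1)=6330 g(15,3)=4990 g(15,5)=3002 g(15,7)=1365 g(15,9)=455 g(15,11)=105 g(15,13)=15 g(15,15)=1
t=16: g(16,-4)=3640 g(16,-2)=9620 g(16,0)=12310 g(16,2)=11320 g(16,4)=7992 g(16,6)=4367 g(16,8)=1820 g(16,10)=560 g(16,12)=120 g(16,14)=16 g(16,16)=1
t=17: g(17,-3)=13260 g(17,-1)=21930 g(17,1)=23630 g(17,3)=19312 g(17,5)=12359 g(17,7)=6187 g(17,9)=2380 g(17,11)=680 g(17,13)=136 g(17,15)=17 g(17,17)=1
t=18: g(18,-4)=13260 g(18,-2)=35190 g(18,0)=45560 g(18,2)=42942 g(18,4)=31671 g(18,6)=18546 g(18,8)=8567 g(18,10)=3060 g(18,12)=816 g(18,14)=153 g(18,16)=18 g(18,18)=1
t=19: g(19,-3)=48450 g(19,-1)=80750 g(19,1)=88502 g(19,3)=74613 g(19,5)=50217 g(19,7)=27113 g(19,9)=11627 g(19,11)=3876 g(19,13)=969 g(19,15)=171 g(19,17)=19 g(19,19)=1
t=20: g(20,-4)=48450 g(20,-2)=129200 g(20,0)=169252 g(20,2)=163115 g(20,4)=124830 g(20,6)=77330 g(20,8)=38740 g(20,10)=15503 g(20,12)=4845 g(20,14)=1140 g(20,16)=190 g(20,18)=20 g(20,20)=1
t=21: g(21,-3)=177650 g(21,-1)=298452 g(21,1)=332367 g(21,3)=287945 g(21,5)=202160 g(21,7)=116070 g(21,9)=54243 g(21,11)=20348 g(21,13)=5985 g(21,15)=1330 g(21,17)=210 g(21,19)=21 g(21,21)=1
t=22: g(22,-4)=177650 g(22,-2)=476102 g(22,0)=630819 g(22,2)=620312 g(22,4)=490105 g(22,6)=318230 g(22,8)=170313 g(22,10)=74591 g(22,12)=26333 g(22,14)=7315 g(22,16)=1540 g(22,18)=231 g(22,20)=22 g(22,22)=1
t=23: g(23,-3)=653752 g(23,-1)=1106921 g(23,1)=1251131 g(23,3)=1110417 g(23,5)=808335 g(23,7)=488543 g(23,9)=244904 g(23,11)=100924 g(23,13)=33648 g(23,15)=8855 g(23,17)=1771 g(23,19)=253 g(23,21)=23 g(23,23)=1
Paths never hitting -5: Σ_s g(23,s) = 5809478
Paths hitting -5: 2^23 - 5809478 = 2579130
P = 2579130/8388608 = 1289565/4194304

Answer: 1289565/4194304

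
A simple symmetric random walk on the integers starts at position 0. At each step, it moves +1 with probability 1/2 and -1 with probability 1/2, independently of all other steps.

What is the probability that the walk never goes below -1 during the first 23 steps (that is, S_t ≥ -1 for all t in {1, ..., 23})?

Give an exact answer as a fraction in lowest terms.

Answer: 676039/2097152

Derivation:
Let f(t,s) = #length-t paths at position s with S_1..S_t all ≥ -1.
f(t,s) = f(t-1,s-1) + f(t-1,s+1) for s ≥ -1; f(t,s) = 0 for s < -1.
t=0: f(0,0)=1
t=1: f(1,-1)=1 f(1,1)=1
t=2: f(2,0)=2 f(2,2)=1
t=3: f(3,-1)=2 f(3,1)=3 f(3,3)=1
t=4: f(4,0)=5 f(4,2)=4 f(4,4)=1
t=5: f(5,-1)=5 f(5,1)=9 f(5,3)=5 f(5,5)=1
t=6: f(6,0)=14 f(6,2)=14 f(6,4)=6 f(6,6)=1
t=7: f(7,-1)=14 f(7,1)=28 f(7,3)=20 f(7,5)=7 f(7,7)=1
t=8: f(8,0)=42 f(8,2)=48 f(8,4)=27 f(8,6)=8 f(8,8)=1
t=9: f(9,-1)=42 f(9,1)=90 f(9,3)=75 f(9,5)=35 f(9,7)=9 f(9,9)=1
t=10: f(10,0)=132 f(10,2)=165 f(10,4)=110 f(10,6)=44 f(10,8)=10 f(10,10)=1
t=11: f(11,-1)=132 f(11,1)=297 f(11,3)=275 f(11,5)=154 f(11,7)=54 f(11,9)=11 f(11,11)=1
t=12: f(12,0)=429 f(12,2)=572 f(12,4)=429 f(12,6)=208 f(12,8)=65 f(12,10)=12 f(12,12)=1
t=13: f(13,-1)=429 f(13,1)=1001 f(13,3)=1001 f(13,5)=637 f(13,7)=273 f(13,9)=77 f(13,11)=13 f(13,13)=1
t=14: f(14,0)=1430 f(14,2)=2002 f(14,4)=1638 f(14,6)=910 f(14,8)=350 f(14,10)=90 f(14,12)=14 f(14,14)=1
t=15: f(15,-1)=1430 f(15,1)=3432 f(15,3)=3640 f(15,5)=2548 f(15,7)=1260 f(15,9)=440 f(15,11)=104 f(15,13)=15 f(15,15)=1
t=16: f(16,0)=4862 f(16,2)=7072 f(16,4)=6188 f(16,6)=3808 f(16,8)=1700 f(16,10)=544 f(16,12)=119 f(16,14)=16 f(16,16)=1
t=17: f(17,-1)=4862 f(17,1)=11934 f(17,3)=13260 f(17,5)=9996 f(17,7)=5508 f(17,9)=2244 f(17,11)=663 f(17,13)=135 f(17,15)=17 f(17,17)=1
t=18: f(18,0)=16796 f(18,2)=25194 f(18,4)=23256 f(18,6)=15504 f(18,8)=7752 f(18,10)=2907 f(18,12)=798 f(18,14)=152 f(18,16)=18 f(18,18)=1
t=19: f(19,-1)=16796 f(19,1)=41990 f(19,3)=48450 f(19,5)=38760 f(19,7)=23256 f(19,9)=10659 f(19,11)=3705 f(19,13)=950 f(19,15)=170 f(19,17)=19 f(19,19)=1
t=20: f(20,0)=58786 f(20,2)=90440 f(20,4)=87210 f(20,6)=62016 f(20,8)=33915 f(20,10)=14364 f(20,12)=4655 f(20,14)=1120 f(20,16)=189 f(20,18)=20 f(20,20)=1
t=21: f(21,-1)=58786 f(21,1)=149226 f(21,3)=177650 f(21,5)=149226 f(21,7)=95931 f(21,9)=48279 f(21,11)=19019 f(21,13)=5775 f(21,15)=1309 f(21,17)=209 f(21,19)=21 f(21,21)=1
t=22: f(22,0)=208012 f(22,2)=326876 f(22,4)=326876 f(22,6)=245157 f(22,8)=144210 f(22,10)=67298 f(22,12)=24794 f(22,14)=7084 f(22,16)=1518 f(22,18)=230 f(22,20)=22 f(22,22)=1
t=23: f(23,-1)=208012 f(23,1)=534888 f(23,3)=653752 f(23,5)=572033 f(23,7)=389367 f(23,9)=211508 f(23,11)=92092 f(23,13)=31878 f(23,15)=8602 f(23,17)=1748 f(23,19)=252 f(23,21)=23 f(23,23)=1
Σ_s f(23,s) = 2704156
P = 2704156/8388608 = 676039/2097152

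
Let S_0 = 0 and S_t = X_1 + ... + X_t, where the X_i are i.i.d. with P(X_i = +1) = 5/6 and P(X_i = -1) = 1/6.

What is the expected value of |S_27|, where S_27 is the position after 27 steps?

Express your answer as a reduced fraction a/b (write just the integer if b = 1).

S_27 takes values m ≡ 1 (mod 2) with |m| ≤ 27; P(S_27=m) = C(27,(27+m)/2) · (5/6)^((27+m)/2) · (1/6)^((27-m)/2).
Distribution: P(S=-27)=1/1023490369077469249536, P(S=-25)=5/37907050706572935168, P(S=-23)=325/37907050706572935168, P(S=-21)=40625/113721152119718805504, P(S=-19)=203125/18953525353286467584, P(S=-17)=4671875/18953525353286467584, P(S=-15)=256953125/56860576059859402752, P(S=-13)=1284765625/18953525353286467584, P(S=-11)=32119140625/37907050706572935168, P(S=-9)=3051318359375/341163456359156416512, P(S=-7)=3051318359375/37907050706572935168, P(S=-5)=23578369140625/37907050706572935168, P(S=-3)=117891845703125/28430288029929701376, P(S=-1)=226715087890625/9476762676643233792, P(S=1)=1133575439453125/9476762676643233792, P(S=3)=14736480712890625/28430288029929701376, P(S=5)=73682403564453125/37907050706572935168, P(S=7)=238384246826171875/37907050706572935168, P(S=9)=5959606170654296875/341163456359156416512, P(S=11)=1568317413330078125/37907050706572935168, P(S=13)=1568317413330078125/18953525353286467584, P(S=15)=7841587066650390625/56860576059859402752, P(S=17)=3564357757568359375/18953525353286467584, P(S=19)=3874301910400390625/18953525353286467584, P(S=21)=19371509552001953125/113721152119718805504, P(S=23)=3874301910400390625/37907050706572935168, P(S=25)=1490116119384765625/37907050706572935168, P(S=27)=7450580596923828125/1023490369077469249536
E[|S_27|] = Σ_m |m|·P(S_27=m) = 14215207394947258687/789730223053602816

Answer: 14215207394947258687/789730223053602816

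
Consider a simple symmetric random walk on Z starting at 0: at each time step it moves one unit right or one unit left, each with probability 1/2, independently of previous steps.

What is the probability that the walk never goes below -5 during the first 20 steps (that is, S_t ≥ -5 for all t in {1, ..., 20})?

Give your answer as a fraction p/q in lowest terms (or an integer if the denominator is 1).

Answer: 106267/131072

Derivation:
Let f(t,s) = #length-t paths at position s with S_1..S_t all ≥ -5.
f(t,s) = f(t-1,s-1) + f(t-1,s+1) for s ≥ -5; f(t,s) = 0 for s < -5.
t=0: f(0,0)=1
t=1: f(1,-1)=1 f(1,1)=1
t=2: f(2,-2)=1 f(2,0)=2 f(2,2)=1
t=3: f(3,-3)=1 f(3,-1)=3 f(3,1)=3 f(3,3)=1
t=4: f(4,-4)=1 f(4,-2)=4 f(4,0)=6 f(4,2)=4 f(4,4)=1
t=5: f(5,-5)=1 f(5,-3)=5 f(5,-1)=10 f(5,1)=10 f(5,3)=5 f(5,5)=1
t=6: f(6,-4)=6 f(6,-2)=15 f(6,0)=20 f(6,2)=15 f(6,4)=6 f(6,6)=1
t=7: f(7,-5)=6 f(7,-3)=21 f(7,-1)=35 f(7,1)=35 f(7,3)=21 f(7,5)=7 f(7,7)=1
t=8: f(8,-4)=27 f(8,-2)=56 f(8,0)=70 f(8,2)=56 f(8,4)=28 f(8,6)=8 f(8,8)=1
t=9: f(9,-5)=27 f(9,-3)=83 f(9,-1)=126 f(9,1)=126 f(9,3)=84 f(9,5)=36 f(9,7)=9 f(9,9)=1
t=10: f(10,-4)=110 f(10,-2)=209 f(10,0)=252 f(10,2)=210 f(10,4)=120 f(10,6)=45 f(10,8)=10 f(10,10)=1
t=11: f(11,-5)=110 f(11,-3)=319 f(11,-1)=461 f(11,1)=462 f(11,3)=330 f(11,5)=165 f(11,7)=55 f(11,9)=11 f(11,11)=1
t=12: f(12,-4)=429 f(12,-2)=780 f(12,0)=923 f(12,2)=792 f(12,4)=495 f(12,6)=220 f(12,8)=66 f(12,10)=12 f(12,12)=1
t=13: f(13,-5)=429 f(13,-3)=1209 f(13,-1)=1703 f(13,1)=1715 f(13,3)=1287 f(13,5)=715 f(13,7)=286 f(13,9)=78 f(13,11)=13 f(13,13)=1
t=14: f(14,-4)=1638 f(14,-2)=2912 f(14,0)=3418 f(14,2)=3002 f(14,4)=2002 f(14,6)=1001 f(14,8)=364 f(14,10)=91 f(14,12)=14 f(14,14)=1
t=15: f(15,-5)=1638 f(15,-3)=4550 f(15,-1)=6330 f(15,1)=6420 f(15,3)=5004 f(15,5)=3003 f(15,7)=1365 f(15,9)=455 f(15,11)=105 f(15,13)=15 f(15,15)=1
t=16: f(16,-4)=6188 f(16,-2)=10880 f(16,0)=12750 f(16,2)=11424 f(16,4)=8007 f(16,6)=4368 f(16,8)=1820 f(16,10)=560 f(16,12)=120 f(16,14)=16 f(16,16)=1
t=17: f(17,-5)=6188 f(17,-3)=17068 f(17,-1)=23630 f(17,1)=24174 f(17,3)=19431 f(17,5)=12375 f(17,7)=6188 f(17,9)=2380 f(17,11)=680 f(17,13)=136 f(17,15)=17 f(17,17)=1
t=18: f(18,-4)=23256 f(18,-2)=40698 f(18,0)=47804 f(18,2)=43605 f(18,4)=31806 f(18,6)=18563 f(18,8)=8568 f(18,10)=3060 f(18,12)=816 f(18,14)=153 f(18,16)=18 f(18,18)=1
t=19: f(19,-5)=23256 f(19,-3)=63954 f(19,-1)=88502 f(19,1)=91409 f(19,3)=75411 f(19,5)=50369 f(19,7)=27131 f(19,9)=11628 f(19,11)=3876 f(19,13)=969 f(19,15)=171 f(19,17)=19 f(19,19)=1
t=20: f(20,-4)=87210 f(20,-2)=152456 f(20,0)=179911 f(20,2)=166820 f(20,4)=125780 f(20,6)=77500 f(20,8)=38759 f(20,10)=15504 f(20,12)=4845 f(20,14)=1140 f(20,16)=190 f(20,18)=20 f(20,20)=1
Σ_s f(20,s) = 850136
P = 850136/1048576 = 106267/131072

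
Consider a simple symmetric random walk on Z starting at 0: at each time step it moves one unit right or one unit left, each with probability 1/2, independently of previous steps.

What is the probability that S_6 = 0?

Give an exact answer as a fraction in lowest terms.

To return to 0 after 6 steps: need exactly 3 steps of +1 and 3 of -1.
Favorable paths: C(6,3) = 20
Total paths: 2^6 = 64
P = 20/64 = 5/16

Answer: 5/16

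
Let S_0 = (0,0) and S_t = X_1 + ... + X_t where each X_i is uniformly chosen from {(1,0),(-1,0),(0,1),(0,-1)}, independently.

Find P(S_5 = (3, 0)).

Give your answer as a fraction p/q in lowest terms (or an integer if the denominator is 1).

Answer: 25/1024

Derivation:
Let h be the number of horizontal steps (so 5-h are vertical). To end at (3,0) need (h+3)/2 right-steps and ((5-h)+0)/2 up-steps.
Sum over h with 3 ≤ h ≤ 5, h ≡ 1 (mod 2), 5-h ≡ 0 (mod 2):
h=3: C(5,3)·C(3,3)·C(2,1) = 10·1·2 = 20
h=5: C(5,5)·C(5,4)·C(0,0) = 1·5·1 = 5
Total favorable: 25
Total paths: 4^5 = 1024
P = 25/1024 = 25/1024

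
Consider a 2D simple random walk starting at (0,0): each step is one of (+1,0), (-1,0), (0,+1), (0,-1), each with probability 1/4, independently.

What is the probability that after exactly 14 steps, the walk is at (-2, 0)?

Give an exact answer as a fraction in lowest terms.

Answer: 9018009/268435456

Derivation:
Let h be the number of horizontal steps (so 14-h are vertical). To end at (-2,0) need (h-2)/2 right-steps and ((14-h)+0)/2 up-steps.
Sum over h with 2 ≤ h ≤ 14, h ≡ 0 (mod 2), 14-h ≡ 0 (mod 2):
h=2: C(14,2)·C(2,0)·C(12,6) = 91·1·924 = 84084
h=4: C(14,4)·C(4,1)·C(10,5) = 1001·4·252 = 1009008
h=6: C(14,6)·C(6,2)·C(8,4) = 3003·15·70 = 3153150
h=8: C(14,8)·C(8,3)·C(6,3) = 3003·56·20 = 3363360
h=10: C(14,10)·C(10,4)·C(4,2) = 1001·210·6 = 1261260
h=12: C(14,12)·C(12,5)·C(2,1) = 91·792·2 = 144144
h=14: C(14,14)·C(14,6)·C(0,0) = 1·3003·1 = 3003
Total favorable: 9018009
Total paths: 4^14 = 268435456
P = 9018009/268435456 = 9018009/268435456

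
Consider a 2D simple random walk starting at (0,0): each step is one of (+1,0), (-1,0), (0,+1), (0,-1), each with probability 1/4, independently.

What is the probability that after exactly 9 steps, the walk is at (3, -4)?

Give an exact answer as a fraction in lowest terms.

Answer: 567/131072

Derivation:
Let h be the number of horizontal steps (so 9-h are vertical). To end at (3,-4) need (h+3)/2 right-steps and ((9-h)-4)/2 up-steps.
Sum over h with 3 ≤ h ≤ 5, h ≡ 1 (mod 2), 9-h ≡ 0 (mod 2):
h=3: C(9,3)·C(3,3)·C(6,1) = 84·1·6 = 504
h=5: C(9,5)·C(5,4)·C(4,0) = 126·5·1 = 630
Total favorable: 1134
Total paths: 4^9 = 262144
P = 1134/262144 = 567/131072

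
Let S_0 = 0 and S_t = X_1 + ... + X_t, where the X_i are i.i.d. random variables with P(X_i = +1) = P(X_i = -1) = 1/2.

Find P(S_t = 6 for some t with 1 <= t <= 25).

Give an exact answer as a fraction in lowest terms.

Answer: 962689/4194304

Derivation:
Count via complement. Let g(t,s) = #length-t paths at position s with S_1..S_t all ≠ 6.
g(t,s) = g(t-1,s-1) + g(t-1,s+1) for s ≠ 6; g(t,6) = 0.
t=0: g(0,0)=1
t=1: g(1,-1)=1 g(1,1)=1
t=2: g(2,-2)=1 g(2,0)=2 g(2,2)=1
t=3: g(3,-3)=1 g(3,-1)=3 g(3,1)=3 g(3,3)=1
t=4: g(4,-4)=1 g(4,-2)=4 g(4,0)=6 g(4,2)=4 g(4,4)=1
t=5: g(5,-5)=1 g(5,-3)=5 g(5,-1)=10 g(5,1)=10 g(5,3)=5 g(5,5)=1
t=6: g(6,-6)=1 g(6,-4)=6 g(6,-2)=15 g(6,0)=20 g(6,2)=15 g(6,4)=6
t=7: g(7,-7)=1 g(7,-5)=7 g(7,-3)=21 g(7,-1)=35 g(7,1)=35 g(7,3)=21 g(7,5)=6
t=8: g(8,-8)=1 g(8,-6)=8 g(8,-4)=28 g(8,-2)=56 g(8,0)=70 g(8,2)=56 g(8,4)=27
t=9: g(9,-9)=1 g(9,-7)=9 g(9,-5)=36 g(9,-3)=84 g(9,-1)=126 g(9,1)=126 g(9,3)=83 g(9,5)=27
t=10: g(10,-10)=1 g(10,-8)=10 g(10,-6)=45 g(10,-4)=120 g(10,-2)=210 g(10,0)=252 g(10,2)=209 g(10,4)=110
t=11: g(11,-11)=1 g(11,-9)=11 g(11,-7)=55 g(11,-5)=165 g(11,-3)=330 g(11,-1)=462 g(11,1)=461 g(11,3)=319 g(11,5)=110
t=12: g(12,-12)=1 g(12,-10)=12 g(12,-8)=66 g(12,-6)=220 g(12,-4)=495 g(12,-2)=792 g(12,0)=923 g(12,2)=780 g(12,4)=429
t=13: g(13,-13)=1 g(13,-11)=13 g(13,-9)=78 g(13,-7)=286 g(13,-5)=715 g(13,-3)=1287 g(13,-1)=1715 g(13,1)=1703 g(13,3)=1209 g(13,5)=429
t=14: g(14,-14)=1 g(14,-12)=14 g(14,-10)=91 g(14,-8)=364 g(14,-6)=1001 g(14,-4)=2002 g(14,-2)=3002 g(14,0)=3418 g(14,2)=2912 g(14,4)=1638
t=15: g(15,-15)=1 g(15,-13)=15 g(15,-11)=105 g(15,-9)=455 g(15,-7)=1365 g(15,-5)=3003 g(15,-3)=5004 g(15,-1)=6420 g(15,1)=6330 g(15,3)=4550 g(15,5)=1638
t=16: g(16,-16)=1 g(16,-14)=16 g(16,-12)=120 g(16,-10)=560 g(16,-8)=1820 g(16,-6)=4368 g(16,-4)=8007 g(16,-2)=11424 g(16,0)=12750 g(16,2)=10880 g(16,4)=6188
t=17: g(17,-17)=1 g(17,-15)=17 g(17,-13)=136 g(17,-11)=680 g(17,-9)=2380 g(17,-7)=6188 g(17,-5)=12375 g(17,-3)=19431 g(17,-1)=24174 g(17,1)=23630 g(17,3)=17068 g(17,5)=6188
t=18: g(18,-18)=1 g(18,-16)=18 g(18,-14)=153 g(18,-12)=816 g(18,-10)=3060 g(18,-8)=8568 g(18,-6)=18563 g(18,-4)=31806 g(18,-2)=43605 g(18,0)=47804 g(18,2)=40698 g(18,4)=23256
t=19: g(19,-19)=1 g(19,-17)=19 g(19,-15)=171 g(19,-13)=969 g(19,-11)=3876 g(19,-9)=11628 g(19,-7)=27131 g(19,-5)=50369 g(19,-3)=75411 g(19,-1)=91409 g(19,1)=88502 g(19,3)=63954 g(19,5)=23256
t=20: g(20,-20)=1 g(20,-18)=20 g(20,-16)=190 g(20,-14)=1140 g(20,-12)=4845 g(20,-10)=15504 g(20,-8)=38759 g(20,-6)=77500 g(20,-4)=125780 g(20,-2)=166820 g(20,0)=179911 g(20,2)=152456 g(20,4)=87210
t=21: g(21,-21)=1 g(21,-19)=21 g(21,-17)=210 g(21,-15)=1330 g(21,-13)=5985 g(21,-11)=20349 g(21,-9)=54263 g(21,-7)=116259 g(21,-5)=203280 g(21,-3)=292600 g(21,-1)=346731 g(21,1)=332367 g(21,3)=239666 g(21,5)=87210
t=22: g(22,-22)=1 g(22,-20)=22 g(22,-18)=231 g(22,-16)=1540 g(22,-14)=7315 g(22,-12)=26334 g(22,-10)=74612 g(22,-8)=170522 g(22,-6)=319539 g(22,-4)=495880 g(22,-2)=639331 g(22,0)=679098 g(22,2)=572033 g(22,4)=326876
t=23: g(23,-23)=1 g(23,-21)=23 g(23,-19)=253 g(23,-17)=1771 g(23,-15)=8855 g(23,-13)=33649 g(23,-11)=100946 g(23,-9)=245134 g(23,-7)=490061 g(23,-5)=815419 g(23,-3)=1135211 g(23,-1)=1318429 g(23,1)=1251131 g(23,3)=898909 g(23,5)=326876
t=24: g(24,-24)=1 g(24,-22)=24 g(24,-20)=276 g(24,-18)=2024 g(24,-16)=10626 g(24,-14)=42504 g(24,-12)=134595 g(24,-10)=346080 g(24,-8)=735195 g(24,-6)=1305480 g(24,-4)=1950630 g(24,-2)=2453640 g(24,0)=2569560 g(24,2)=2150040 g(24,4)=1225785
t=25: g(25,-25)=1 g(25,-23)=25 g(25,-21)=300 g(25,-19)=2300 g(25,-17)=12650 g(25,-15)=53130 g(25,-13)=177099 g(25,-11)=480675 g(25,-9)=1081275 g(25,-7)=2040675 g(25,-5)=3256110 g(25,-3)=4404270 g(25,-1)=5023200 g(25,1)=4719600 g(25,3)=3375825 g(25,5)=1225785
Paths never hitting 6: Σ_s g(25,s) = 25852920
Paths hitting 6: 2^25 - 25852920 = 7701512
P = 7701512/33554432 = 962689/4194304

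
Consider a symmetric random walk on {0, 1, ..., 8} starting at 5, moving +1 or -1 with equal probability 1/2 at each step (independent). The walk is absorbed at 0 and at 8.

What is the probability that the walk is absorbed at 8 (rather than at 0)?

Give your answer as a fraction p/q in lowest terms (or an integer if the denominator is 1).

Answer: 5/8

Derivation:
Symmetric walk (p = 1/2): the harmonic-function argument gives P(hit 8 before 0 | start at 5) = a/N.
P = 5/8 = 5/8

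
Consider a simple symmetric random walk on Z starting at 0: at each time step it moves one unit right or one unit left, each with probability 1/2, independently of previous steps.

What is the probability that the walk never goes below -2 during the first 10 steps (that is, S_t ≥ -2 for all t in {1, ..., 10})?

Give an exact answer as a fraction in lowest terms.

Let f(t,s) = #length-t paths at position s with S_1..S_t all ≥ -2.
f(t,s) = f(t-1,s-1) + f(t-1,s+1) for s ≥ -2; f(t,s) = 0 for s < -2.
t=0: f(0,0)=1
t=1: f(1,-1)=1 f(1,1)=1
t=2: f(2,-2)=1 f(2,0)=2 f(2,2)=1
t=3: f(3,-1)=3 f(3,1)=3 f(3,3)=1
t=4: f(4,-2)=3 f(4,0)=6 f(4,2)=4 f(4,4)=1
t=5: f(5,-1)=9 f(5,1)=10 f(5,3)=5 f(5,5)=1
t=6: f(6,-2)=9 f(6,0)=19 f(6,2)=15 f(6,4)=6 f(6,6)=1
t=7: f(7,-1)=28 f(7,1)=34 f(7,3)=21 f(7,5)=7 f(7,7)=1
t=8: f(8,-2)=28 f(8,0)=62 f(8,2)=55 f(8,4)=28 f(8,6)=8 f(8,8)=1
t=9: f(9,-1)=90 f(9,1)=117 f(9,3)=83 f(9,5)=36 f(9,7)=9 f(9,9)=1
t=10: f(10,-2)=90 f(10,0)=207 f(10,2)=200 f(10,4)=119 f(10,6)=45 f(10,8)=10 f(10,10)=1
Σ_s f(10,s) = 672
P = 672/1024 = 21/32

Answer: 21/32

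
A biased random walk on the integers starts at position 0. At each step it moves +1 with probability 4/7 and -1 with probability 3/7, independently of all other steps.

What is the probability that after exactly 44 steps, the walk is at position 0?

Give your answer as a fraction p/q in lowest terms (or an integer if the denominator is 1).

To be at 0 after 44 steps: need exactly 22 steps of +1 and 22 of -1.
Number of such sequences: C(44,22) = 2104098963720
Each has probability (4/7)^22 · (3/7)^22 = 552061438912436417593344/15286700631942576193765185769276826401
P = 2104098963720 · 552061438912436417593344/15286700631942576193765185769276826401 = 1161591901525429550078544286769479680/15286700631942576193765185769276826401

Answer: 1161591901525429550078544286769479680/15286700631942576193765185769276826401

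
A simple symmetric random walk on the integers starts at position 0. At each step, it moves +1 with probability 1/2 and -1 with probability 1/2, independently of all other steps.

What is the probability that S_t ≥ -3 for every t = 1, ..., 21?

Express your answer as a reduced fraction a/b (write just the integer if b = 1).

Answer: 323323/524288

Derivation:
Let f(t,s) = #length-t paths at position s with S_1..S_t all ≥ -3.
f(t,s) = f(t-1,s-1) + f(t-1,s+1) for s ≥ -3; f(t,s) = 0 for s < -3.
t=0: f(0,0)=1
t=1: f(1,-1)=1 f(1,1)=1
t=2: f(2,-2)=1 f(2,0)=2 f(2,2)=1
t=3: f(3,-3)=1 f(3,-1)=3 f(3,1)=3 f(3,3)=1
t=4: f(4,-2)=4 f(4,0)=6 f(4,2)=4 f(4,4)=1
t=5: f(5,-3)=4 f(5,-1)=10 f(5,1)=10 f(5,3)=5 f(5,5)=1
t=6: f(6,-2)=14 f(6,0)=20 f(6,2)=15 f(6,4)=6 f(6,6)=1
t=7: f(7,-3)=14 f(7,-1)=34 f(7,1)=35 f(7,3)=21 f(7,5)=7 f(7,7)=1
t=8: f(8,-2)=48 f(8,0)=69 f(8,2)=56 f(8,4)=28 f(8,6)=8 f(8,8)=1
t=9: f(9,-3)=48 f(9,-1)=117 f(9,1)=125 f(9,3)=84 f(9,5)=36 f(9,7)=9 f(9,9)=1
t=10: f(10,-2)=165 f(10,0)=242 f(10,2)=209 f(10,4)=120 f(10,6)=45 f(10,8)=10 f(10,10)=1
t=11: f(11,-3)=165 f(11,-1)=407 f(11,1)=451 f(11,3)=329 f(11,5)=165 f(11,7)=55 f(11,9)=11 f(11,11)=1
t=12: f(12,-2)=572 f(12,0)=858 f(12,2)=780 f(12,4)=494 f(12,6)=220 f(12,8)=66 f(12,10)=12 f(12,12)=1
t=13: f(13,-3)=572 f(13,-1)=1430 f(13,1)=1638 f(13,3)=1274 f(13,5)=714 f(13,7)=286 f(13,9)=78 f(13,11)=13 f(13,13)=1
t=14: f(14,-2)=2002 f(14,0)=3068 f(14,2)=2912 f(14,4)=1988 f(14,6)=1000 f(14,8)=364 f(14,10)=91 f(14,12)=14 f(14,14)=1
t=15: f(15,-3)=2002 f(15,-1)=5070 f(15,1)=5980 f(15,3)=4900 f(15,5)=2988 f(15,7)=1364 f(15,9)=455 f(15,11)=105 f(15,13)=15 f(15,15)=1
t=16: f(16,-2)=7072 f(16,0)=11050 f(16,2)=10880 f(16,4)=7888 f(16,6)=4352 f(16,8)=1819 f(16,10)=560 f(16,12)=120 f(16,14)=16 f(16,16)=1
t=17: f(17,-3)=7072 f(17,-1)=18122 f(17,1)=21930 f(17,3)=18768 f(17,5)=12240 f(17,7)=6171 f(17,9)=2379 f(17,11)=680 f(17,13)=136 f(17,15)=17 f(17,17)=1
t=18: f(18,-2)=25194 f(18,0)=40052 f(18,2)=40698 f(18,4)=31008 f(18,6)=18411 f(18,8)=8550 f(18,10)=3059 f(18,12)=816 f(18,14)=153 f(18,16)=18 f(18,18)=1
t=19: f(19,-3)=25194 f(19,-1)=65246 f(19,1)=80750 f(19,3)=71706 f(19,5)=49419 f(19,7)=26961 f(19,9)=11609 f(19,11)=3875 f(19,13)=969 f(19,15)=171 f(19,17)=19 f(19,19)=1
t=20: f(20,-2)=90440 f(20,0)=145996 f(20,2)=152456 f(20,4)=121125 f(20,6)=76380 f(20,8)=38570 f(20,10)=15484 f(20,12)=4844 f(20,14)=1140 f(20,16)=190 f(20,18)=20 f(20,20)=1
t=21: f(21,-3)=90440 f(21,-1)=236436 f(21,1)=298452 f(21,3)=273581 f(21,5)=197505 f(21,7)=114950 f(21,9)=54054 f(21,11)=20328 f(21,13)=5984 f(21,15)=1330 f(21,17)=210 f(21,19)=21 f(21,21)=1
Σ_s f(21,s) = 1293292
P = 1293292/2097152 = 323323/524288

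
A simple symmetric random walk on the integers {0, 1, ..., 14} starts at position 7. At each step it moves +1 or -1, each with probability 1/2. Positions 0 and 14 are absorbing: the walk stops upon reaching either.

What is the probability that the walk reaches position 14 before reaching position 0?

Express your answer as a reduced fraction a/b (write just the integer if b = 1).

Symmetric walk (p = 1/2): the harmonic-function argument gives P(hit 14 before 0 | start at 7) = a/N.
P = 7/14 = 1/2

Answer: 1/2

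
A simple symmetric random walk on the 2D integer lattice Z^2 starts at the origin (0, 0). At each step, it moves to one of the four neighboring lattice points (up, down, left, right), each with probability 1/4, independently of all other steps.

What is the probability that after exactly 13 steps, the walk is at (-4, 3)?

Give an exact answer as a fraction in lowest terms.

Answer: 61347/8388608

Derivation:
Let h be the number of horizontal steps (so 13-h are vertical). To end at (-4,3) need (h-4)/2 right-steps and ((13-h)+3)/2 up-steps.
Sum over h with 4 ≤ h ≤ 10, h ≡ 0 (mod 2), 13-h ≡ 1 (mod 2):
h=4: C(13,4)·C(4,0)·C(9,6) = 715·1·84 = 60060
h=6: C(13,6)·C(6,1)·C(7,5) = 1716·6·21 = 216216
h=8: C(13,8)·C(8,2)·C(5,4) = 1287·28·5 = 180180
h=10: C(13,10)·C(10,3)·C(3,3) = 286·120·1 = 34320
Total favorable: 490776
Total paths: 4^13 = 67108864
P = 490776/67108864 = 61347/8388608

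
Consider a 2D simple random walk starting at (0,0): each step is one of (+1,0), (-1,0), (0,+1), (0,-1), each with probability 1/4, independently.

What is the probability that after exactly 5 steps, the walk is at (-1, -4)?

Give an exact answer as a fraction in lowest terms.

Let h be the number of horizontal steps (so 5-h are vertical). To end at (-1,-4) need (h-1)/2 right-steps and ((5-h)-4)/2 up-steps.
Sum over h with 1 ≤ h ≤ 1, h ≡ 1 (mod 2), 5-h ≡ 0 (mod 2):
h=1: C(5,1)·C(1,0)·C(4,0) = 5·1·1 = 5
Total favorable: 5
Total paths: 4^5 = 1024
P = 5/1024 = 5/1024

Answer: 5/1024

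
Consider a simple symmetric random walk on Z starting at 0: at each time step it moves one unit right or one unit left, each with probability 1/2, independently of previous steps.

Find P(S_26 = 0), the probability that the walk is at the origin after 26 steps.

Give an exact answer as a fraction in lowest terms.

Answer: 1300075/8388608

Derivation:
To return to 0 after 26 steps: need exactly 13 steps of +1 and 13 of -1.
Favorable paths: C(26,13) = 10400600
Total paths: 2^26 = 67108864
P = 10400600/67108864 = 1300075/8388608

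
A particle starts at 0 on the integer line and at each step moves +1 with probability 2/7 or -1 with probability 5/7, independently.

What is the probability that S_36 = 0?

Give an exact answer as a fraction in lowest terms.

To be at 0 after 36 steps: need exactly 18 steps of +1 and 18 of -1.
Number of such sequences: C(36,18) = 9075135300
Each has probability (2/7)^18 · (5/7)^18 = 1000000000000000000/2651730845859653471779023381601
P = 9075135300 · 1000000000000000000/2651730845859653471779023381601 = 1296447900000000000000000000/378818692265664781682717625943

Answer: 1296447900000000000000000000/378818692265664781682717625943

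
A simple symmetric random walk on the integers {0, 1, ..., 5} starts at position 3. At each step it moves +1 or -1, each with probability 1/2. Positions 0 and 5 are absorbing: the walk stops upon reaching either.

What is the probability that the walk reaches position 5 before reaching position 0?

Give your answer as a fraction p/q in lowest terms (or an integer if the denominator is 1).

Symmetric walk (p = 1/2): the harmonic-function argument gives P(hit 5 before 0 | start at 3) = a/N.
P = 3/5 = 3/5

Answer: 3/5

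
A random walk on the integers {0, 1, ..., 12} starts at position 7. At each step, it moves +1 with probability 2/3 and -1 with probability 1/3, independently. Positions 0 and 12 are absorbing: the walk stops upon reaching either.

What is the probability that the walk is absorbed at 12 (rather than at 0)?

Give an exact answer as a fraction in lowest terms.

Answer: 4064/4095

Derivation:
Biased walk: p = 2/3, q = 1/3, r = q/p = 1/2
Gambler's ruin: P(hit 12 before 0 | start at 7) = (1 - r^a)/(1 - r^N)
r^7 = 1/128; r^12 = 1/4096
P = (1 - 1/128) / (1 - 1/4096) = 127/128 / 4095/4096 = 4064/4095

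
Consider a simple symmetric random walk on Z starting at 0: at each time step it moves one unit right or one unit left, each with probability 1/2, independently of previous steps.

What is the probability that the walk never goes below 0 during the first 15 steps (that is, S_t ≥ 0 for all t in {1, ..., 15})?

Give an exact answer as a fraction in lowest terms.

Answer: 6435/32768

Derivation:
Let f(t,s) = #length-t paths at position s with S_1..S_t all ≥ 0.
f(t,s) = f(t-1,s-1) + f(t-1,s+1) for s ≥ 0; f(t,s) = 0 for s < 0.
t=0: f(0,0)=1
t=1: f(1,1)=1
t=2: f(2,0)=1 f(2,2)=1
t=3: f(3,1)=2 f(3,3)=1
t=4: f(4,0)=2 f(4,2)=3 f(4,4)=1
t=5: f(5,1)=5 f(5,3)=4 f(5,5)=1
t=6: f(6,0)=5 f(6,2)=9 f(6,4)=5 f(6,6)=1
t=7: f(7,1)=14 f(7,3)=14 f(7,5)=6 f(7,7)=1
t=8: f(8,0)=14 f(8,2)=28 f(8,4)=20 f(8,6)=7 f(8,8)=1
t=9: f(9,1)=42 f(9,3)=48 f(9,5)=27 f(9,7)=8 f(9,9)=1
t=10: f(10,0)=42 f(10,2)=90 f(10,4)=75 f(10,6)=35 f(10,8)=9 f(10,10)=1
t=11: f(11,1)=132 f(11,3)=165 f(11,5)=110 f(11,7)=44 f(11,9)=10 f(11,11)=1
t=12: f(12,0)=132 f(12,2)=297 f(12,4)=275 f(12,6)=154 f(12,8)=54 f(12,10)=11 f(12,12)=1
t=13: f(13,1)=429 f(13,3)=572 f(13,5)=429 f(13,7)=208 f(13,9)=65 f(13,11)=12 f(13,13)=1
t=14: f(14,0)=429 f(14,2)=1001 f(14,4)=1001 f(14,6)=637 f(14,8)=273 f(14,10)=77 f(14,12)=13 f(14,14)=1
t=15: f(15,1)=1430 f(15,3)=2002 f(15,5)=1638 f(15,7)=910 f(15,9)=350 f(15,11)=90 f(15,13)=14 f(15,15)=1
Σ_s f(15,s) = 6435
P = 6435/32768 = 6435/32768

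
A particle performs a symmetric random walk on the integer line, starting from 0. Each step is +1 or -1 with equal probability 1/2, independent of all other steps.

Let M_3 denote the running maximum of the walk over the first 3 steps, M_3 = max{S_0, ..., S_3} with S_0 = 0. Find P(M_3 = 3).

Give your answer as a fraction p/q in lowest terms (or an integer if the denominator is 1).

Answer: 1/8

Derivation:
Let M_3 = max(S_0,...,S_3). Use the reflection principle: for j ≥ 1, #{paths with M_3 ≥ j} = #{S_3 ≥ j} + #{S_3 ≥ j+1}.
By reflection, #{M_3 ≥ 3} = #{S_3 ≥ 3} + #{S_3 ≥ 4} = 1 + 0 = 1.
#{M_3 ≥ 4} = #{S_3 ≥ 4} + #{S_3 ≥ 5} = 0 + 0 = 0.
#{M_3 = 3} = 1 - 0 = 1.
P(M_3 = 3) = 1/8 = 1/8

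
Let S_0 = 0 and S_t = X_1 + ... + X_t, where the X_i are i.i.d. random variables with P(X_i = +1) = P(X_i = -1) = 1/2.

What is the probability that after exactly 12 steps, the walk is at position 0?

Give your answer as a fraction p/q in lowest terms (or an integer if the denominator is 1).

Answer: 231/1024

Derivation:
To return to 0 after 12 steps: need exactly 6 steps of +1 and 6 of -1.
Favorable paths: C(12,6) = 924
Total paths: 2^12 = 4096
P = 924/4096 = 231/1024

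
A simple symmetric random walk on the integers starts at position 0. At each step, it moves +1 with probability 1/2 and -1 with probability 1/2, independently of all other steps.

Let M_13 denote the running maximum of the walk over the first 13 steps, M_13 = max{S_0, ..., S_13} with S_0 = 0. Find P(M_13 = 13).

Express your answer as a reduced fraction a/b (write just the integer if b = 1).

Answer: 1/8192

Derivation:
Let M_13 = max(S_0,...,S_13). Use the reflection principle: for j ≥ 1, #{paths with M_13 ≥ j} = #{S_13 ≥ j} + #{S_13 ≥ j+1}.
By reflection, #{M_13 ≥ 13} = #{S_13 ≥ 13} + #{S_13 ≥ 14} = 1 + 0 = 1.
#{M_13 ≥ 14} = #{S_13 ≥ 14} + #{S_13 ≥ 15} = 0 + 0 = 0.
#{M_13 = 13} = 1 - 0 = 1.
P(M_13 = 13) = 1/8192 = 1/8192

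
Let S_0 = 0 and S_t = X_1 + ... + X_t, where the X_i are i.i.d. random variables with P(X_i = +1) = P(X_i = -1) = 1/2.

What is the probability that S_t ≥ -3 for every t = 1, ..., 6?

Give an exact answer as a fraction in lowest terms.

Let f(t,s) = #length-t paths at position s with S_1..S_t all ≥ -3.
f(t,s) = f(t-1,s-1) + f(t-1,s+1) for s ≥ -3; f(t,s) = 0 for s < -3.
t=0: f(0,0)=1
t=1: f(1,-1)=1 f(1,1)=1
t=2: f(2,-2)=1 f(2,0)=2 f(2,2)=1
t=3: f(3,-3)=1 f(3,-1)=3 f(3,1)=3 f(3,3)=1
t=4: f(4,-2)=4 f(4,0)=6 f(4,2)=4 f(4,4)=1
t=5: f(5,-3)=4 f(5,-1)=10 f(5,1)=10 f(5,3)=5 f(5,5)=1
t=6: f(6,-2)=14 f(6,0)=20 f(6,2)=15 f(6,4)=6 f(6,6)=1
Σ_s f(6,s) = 56
P = 56/64 = 7/8

Answer: 7/8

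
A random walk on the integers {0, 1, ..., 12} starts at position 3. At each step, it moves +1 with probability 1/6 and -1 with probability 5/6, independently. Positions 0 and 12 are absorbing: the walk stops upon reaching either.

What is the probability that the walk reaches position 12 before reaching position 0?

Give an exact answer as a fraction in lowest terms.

Biased walk: p = 1/6, q = 5/6, r = q/p = 5
Gambler's ruin: P(hit 12 before 0 | start at 3) = (1 - r^a)/(1 - r^N)
r^3 = 125; r^12 = 244140625
P = (1 - 125) / (1 - 244140625) = -124 / -244140624 = 1/1968876

Answer: 1/1968876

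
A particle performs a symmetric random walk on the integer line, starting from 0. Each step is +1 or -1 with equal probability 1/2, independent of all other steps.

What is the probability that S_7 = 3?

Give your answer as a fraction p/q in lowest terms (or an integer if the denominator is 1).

To reach position 3 after 7 steps: need 5 steps of +1 and 2 of -1.
Favorable paths: C(7,5) = 21
Total paths: 2^7 = 128
P = 21/128 = 21/128

Answer: 21/128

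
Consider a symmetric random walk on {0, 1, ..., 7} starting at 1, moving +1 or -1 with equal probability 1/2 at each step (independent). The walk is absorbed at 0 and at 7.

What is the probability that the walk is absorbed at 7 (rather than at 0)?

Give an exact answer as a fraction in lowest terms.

Answer: 1/7

Derivation:
Symmetric walk (p = 1/2): the harmonic-function argument gives P(hit 7 before 0 | start at 1) = a/N.
P = 1/7 = 1/7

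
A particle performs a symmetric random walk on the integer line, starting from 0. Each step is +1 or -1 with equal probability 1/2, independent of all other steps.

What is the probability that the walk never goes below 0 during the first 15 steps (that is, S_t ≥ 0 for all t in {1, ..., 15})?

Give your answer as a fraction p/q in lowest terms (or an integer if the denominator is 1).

Let f(t,s) = #length-t paths at position s with S_1..S_t all ≥ 0.
f(t,s) = f(t-1,s-1) + f(t-1,s+1) for s ≥ 0; f(t,s) = 0 for s < 0.
t=0: f(0,0)=1
t=1: f(1,1)=1
t=2: f(2,0)=1 f(2,2)=1
t=3: f(3,1)=2 f(3,3)=1
t=4: f(4,0)=2 f(4,2)=3 f(4,4)=1
t=5: f(5,1)=5 f(5,3)=4 f(5,5)=1
t=6: f(6,0)=5 f(6,2)=9 f(6,4)=5 f(6,6)=1
t=7: f(7,1)=14 f(7,3)=14 f(7,5)=6 f(7,7)=1
t=8: f(8,0)=14 f(8,2)=28 f(8,4)=20 f(8,6)=7 f(8,8)=1
t=9: f(9,1)=42 f(9,3)=48 f(9,5)=27 f(9,7)=8 f(9,9)=1
t=10: f(10,0)=42 f(10,2)=90 f(10,4)=75 f(10,6)=35 f(10,8)=9 f(10,10)=1
t=11: f(11,1)=132 f(11,3)=165 f(11,5)=110 f(11,7)=44 f(11,9)=10 f(11,11)=1
t=12: f(12,0)=132 f(12,2)=297 f(12,4)=275 f(12,6)=154 f(12,8)=54 f(12,10)=11 f(12,12)=1
t=13: f(13,1)=429 f(13,3)=572 f(13,5)=429 f(13,7)=208 f(13,9)=65 f(13,11)=12 f(13,13)=1
t=14: f(14,0)=429 f(14,2)=1001 f(14,4)=1001 f(14,6)=637 f(14,8)=273 f(14,10)=77 f(14,12)=13 f(14,14)=1
t=15: f(15,1)=1430 f(15,3)=2002 f(15,5)=1638 f(15,7)=910 f(15,9)=350 f(15,11)=90 f(15,13)=14 f(15,15)=1
Σ_s f(15,s) = 6435
P = 6435/32768 = 6435/32768

Answer: 6435/32768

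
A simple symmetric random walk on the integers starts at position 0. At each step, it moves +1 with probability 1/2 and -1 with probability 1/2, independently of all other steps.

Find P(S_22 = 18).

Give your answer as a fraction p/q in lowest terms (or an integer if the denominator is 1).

Answer: 231/4194304

Derivation:
To reach position 18 after 22 steps: need 20 steps of +1 and 2 of -1.
Favorable paths: C(22,20) = 231
Total paths: 2^22 = 4194304
P = 231/4194304 = 231/4194304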